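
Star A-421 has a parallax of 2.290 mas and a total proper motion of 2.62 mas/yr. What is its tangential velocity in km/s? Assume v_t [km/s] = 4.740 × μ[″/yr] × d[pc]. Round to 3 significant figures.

d = 1/p = 1/0.002290″ = 436.68 pc.
μ = 2.62 mas/yr = 0.00262 ″/yr.
v_t = 4.74 × μ × d = 4.74 × 0.00262 × 436.68 = 5.423 km/s.

5.42 km/s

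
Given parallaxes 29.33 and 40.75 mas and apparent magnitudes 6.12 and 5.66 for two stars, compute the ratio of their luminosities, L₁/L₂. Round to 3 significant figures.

d₁ = 1/p₁ = 1/0.02933″ = 34.095 pc; d₂ = 1/p₂ = 1/0.04075″ = 24.54 pc.
M₁ = m₁ − 5 log₁₀ d₁ + 5 = 6.12 − 7.6635 + 5 = 3.4565.
M₂ = 5.66 − 6.9494 + 5 = 3.7106.
L₁/L₂ = 10^(0.4(M₂ − M₁)) = 10^(0.4 × 0.2541) = 10^0.10164 = 1.2637.

L₁/L₂ = 1.26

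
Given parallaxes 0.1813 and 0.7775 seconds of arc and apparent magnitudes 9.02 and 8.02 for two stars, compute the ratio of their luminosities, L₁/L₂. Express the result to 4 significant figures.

d₁ = 1/p₁ = 1/0.1813″ = 5.5157 pc; d₂ = 1/p₂ = 1/0.7775″ = 1.2862 pc.
M₁ = m₁ − 5 log₁₀ d₁ + 5 = 9.02 − 3.7080 + 5 = 10.3120.
M₂ = 8.02 − 0.5465 + 5 = 12.4735.
L₁/L₂ = 10^(0.4(M₂ − M₁)) = 10^(0.4 × 2.1615) = 10^0.86460 = 7.3215.

L₁/L₂ = 7.322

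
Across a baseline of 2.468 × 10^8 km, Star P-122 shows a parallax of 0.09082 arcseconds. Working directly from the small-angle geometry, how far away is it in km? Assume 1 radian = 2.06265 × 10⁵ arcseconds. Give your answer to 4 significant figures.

θ = 0.09082″ = 0.09082/206265 = 4.4031 × 10^-7 rad.
d = B/θ = (2.468 × 10^8) / (4.4031 × 10^-7) = 5.6051 × 10^14 km.

5.605 × 10^14 km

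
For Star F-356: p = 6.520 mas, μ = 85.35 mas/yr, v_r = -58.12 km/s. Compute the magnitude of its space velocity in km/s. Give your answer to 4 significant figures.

85.02 km/s

d = 1/p = 1/0.006520″ = 153.37 pc.
μ = 85.35 mas/yr = 0.08535 ″/yr.
v_t = 4.740 μ d = 4.740 × 0.08535 × 153.37 = 62.047 km/s.
v = √(v_r² + v_t²) = √((-58.12)² + 62.047²) = √7227.76 = 85.016 km/s.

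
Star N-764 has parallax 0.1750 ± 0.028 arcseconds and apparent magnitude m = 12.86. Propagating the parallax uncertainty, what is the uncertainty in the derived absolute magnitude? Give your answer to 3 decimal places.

σ_M = 0.347 mag

M = m − 5 log₁₀ d + 5 = m + 5 log₁₀ p + 5, so ∂M/∂p = 5/(p ln 10).
σ_M = (5/ln 10) · (σ_p/p) = 2.1715 × 0.028/0.1750 = 2.1715 × 0.16 = 0.34744.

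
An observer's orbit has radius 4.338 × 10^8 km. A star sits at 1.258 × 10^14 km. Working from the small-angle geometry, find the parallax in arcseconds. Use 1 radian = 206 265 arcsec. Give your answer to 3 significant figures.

θ ≈ B/d = (4.338 × 10^8) / (1.258 × 10^14) = 3.4483 × 10^-6 rad.
In arcseconds: 3.4483 × 10^-6 × 206265 = 0.71126″.

0.711 arcsec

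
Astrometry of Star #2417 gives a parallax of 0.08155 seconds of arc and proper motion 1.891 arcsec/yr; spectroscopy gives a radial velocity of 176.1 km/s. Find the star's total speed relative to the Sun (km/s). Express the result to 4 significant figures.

207.6 km/s

d = 1/p = 1/0.08155″ = 12.262 pc.
v_t = 4.740 μ d = 4.740 × 1.891 × 12.262 = 109.91 km/s.
v = √(v_r² + v_t²) = √(176.1² + 109.91²) = √43091.4 = 207.58 km/s.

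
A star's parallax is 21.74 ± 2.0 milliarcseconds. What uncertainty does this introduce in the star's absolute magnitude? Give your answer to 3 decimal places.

M = m − 5 log₁₀ d + 5 = m + 5 log₁₀ p + 5, so ∂M/∂p = 5/(p ln 10).
σ_M = (5/ln 10) · (σ_p/p) = 2.1715 × 2.0/21.74 = 2.1715 × 0.091996 = 0.19977.

σ_M = 0.200 mag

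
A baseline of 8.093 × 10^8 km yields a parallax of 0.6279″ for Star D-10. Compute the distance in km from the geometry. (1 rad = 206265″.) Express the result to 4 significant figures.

θ = 0.6279″ = 0.6279/206265 = 3.0441 × 10^-6 rad.
d = B/θ = (8.093 × 10^8) / (3.0441 × 10^-6) = 2.6586 × 10^14 km.

2.659 × 10^14 km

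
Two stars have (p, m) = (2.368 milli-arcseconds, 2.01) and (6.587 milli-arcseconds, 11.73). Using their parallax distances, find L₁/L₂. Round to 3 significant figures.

L₁/L₂ = 59800

d₁ = 1/p₁ = 1/0.002368″ = 422.3 pc; d₂ = 1/p₂ = 1/0.006587″ = 151.81 pc.
M₁ = m₁ − 5 log₁₀ d₁ + 5 = 2.01 − 13.1281 + 5 = -6.1181.
M₂ = 11.73 − 10.9065 + 5 = 5.8235.
L₁/L₂ = 10^(0.4(M₂ − M₁)) = 10^(0.4 × 11.9416) = 10^4.77664 = 59792.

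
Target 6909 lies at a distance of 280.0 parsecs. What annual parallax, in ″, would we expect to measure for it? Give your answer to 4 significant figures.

p = 1/d = 1/280 = 0.0035714 arcsec.

0.003571 ″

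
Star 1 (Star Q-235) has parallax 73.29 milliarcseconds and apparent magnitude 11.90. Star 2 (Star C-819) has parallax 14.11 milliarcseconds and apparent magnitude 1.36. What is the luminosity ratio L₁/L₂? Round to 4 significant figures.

L₁/L₂ = 2.254 × 10^-6

d₁ = 1/p₁ = 1/0.07329″ = 13.644 pc; d₂ = 1/p₂ = 1/0.01411″ = 70.872 pc.
M₁ = m₁ − 5 log₁₀ d₁ + 5 = 11.90 − 5.6747 + 5 = 11.2253.
M₂ = 1.36 − 9.2524 + 5 = -2.8924.
L₁/L₂ = 10^(0.4(M₂ − M₁)) = 10^(0.4 × (-14.1177)) = 10^(-5.64708) = 0.0000022538.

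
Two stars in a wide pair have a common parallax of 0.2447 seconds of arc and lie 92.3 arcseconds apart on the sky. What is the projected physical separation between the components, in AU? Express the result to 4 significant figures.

d = 1/p = 1/0.2447″ = 4.0866 pc.
At distance d (pc), an angle of θ arcsec spans θ·d AU: s = 92.3 × 4.0866 = 377.19 AU.

377.2 AU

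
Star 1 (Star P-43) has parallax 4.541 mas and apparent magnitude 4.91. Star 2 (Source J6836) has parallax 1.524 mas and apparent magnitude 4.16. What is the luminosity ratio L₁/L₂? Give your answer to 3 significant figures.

L₁/L₂ = 0.0565

d₁ = 1/p₁ = 1/0.004541″ = 220.22 pc; d₂ = 1/p₂ = 1/0.001524″ = 656.17 pc.
M₁ = m₁ − 5 log₁₀ d₁ + 5 = 4.91 − 11.7143 + 5 = -1.8043.
M₂ = 4.16 − 14.0851 + 5 = -4.9251.
L₁/L₂ = 10^(0.4(M₂ − M₁)) = 10^(0.4 × (-3.1208)) = 10^(-1.24832) = 0.056452.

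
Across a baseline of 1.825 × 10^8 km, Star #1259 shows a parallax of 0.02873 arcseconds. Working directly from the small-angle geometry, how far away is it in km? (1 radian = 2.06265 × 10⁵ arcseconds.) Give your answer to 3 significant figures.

1.31 × 10^15 km

θ = 0.02873″ = 0.02873/206265 = 1.3929 × 10^-7 rad.
d = B/θ = (1.825 × 10^8) / (1.3929 × 10^-7) = 1.3102 × 10^15 km.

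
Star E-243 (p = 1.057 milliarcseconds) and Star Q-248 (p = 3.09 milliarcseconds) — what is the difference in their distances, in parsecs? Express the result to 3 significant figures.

d_A = 1/0.001057″ = 946.07 pc; d_B = 1/0.003090″ = 323.62 pc.
|d_B − d_A| = |323.62 − 946.07| = 622.45 pc.

622 pc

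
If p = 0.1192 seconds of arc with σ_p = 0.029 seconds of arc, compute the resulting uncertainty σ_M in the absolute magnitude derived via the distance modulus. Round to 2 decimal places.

σ_M = 0.53 mag

M = m − 5 log₁₀ d + 5 = m + 5 log₁₀ p + 5, so ∂M/∂p = 5/(p ln 10).
σ_M = (5/ln 10) · (σ_p/p) = 2.1715 × 0.029/0.1192 = 2.1715 × 0.24329 = 0.5283.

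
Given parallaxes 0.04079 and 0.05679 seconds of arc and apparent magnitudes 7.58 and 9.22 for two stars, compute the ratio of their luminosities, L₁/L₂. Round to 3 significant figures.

d₁ = 1/p₁ = 1/0.04079″ = 24.516 pc; d₂ = 1/p₂ = 1/0.05679″ = 17.609 pc.
M₁ = m₁ − 5 log₁₀ d₁ + 5 = 7.58 − 6.9472 + 5 = 5.6328.
M₂ = 9.22 − 6.2287 + 5 = 7.9913.
L₁/L₂ = 10^(0.4(M₂ − M₁)) = 10^(0.4 × 2.3585) = 10^0.94340 = 8.7781.

L₁/L₂ = 8.78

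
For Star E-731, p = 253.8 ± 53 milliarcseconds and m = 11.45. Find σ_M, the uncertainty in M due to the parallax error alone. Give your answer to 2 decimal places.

σ_M = 0.45 mag

M = m − 5 log₁₀ d + 5 = m + 5 log₁₀ p + 5, so ∂M/∂p = 5/(p ln 10).
σ_M = (5/ln 10) · (σ_p/p) = 2.1715 × 53/253.8 = 2.1715 × 0.20883 = 0.45347.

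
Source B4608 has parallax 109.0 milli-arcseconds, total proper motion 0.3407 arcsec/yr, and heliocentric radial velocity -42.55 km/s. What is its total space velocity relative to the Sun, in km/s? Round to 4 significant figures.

d = 1/p = 1/0.1090″ = 9.1743 pc.
v_t = 4.740 μ d = 4.740 × 0.3407 × 9.1743 = 14.816 km/s.
v = √(v_r² + v_t²) = √((-42.55)² + 14.816²) = √2030.02 = 45.056 km/s.

45.06 km/s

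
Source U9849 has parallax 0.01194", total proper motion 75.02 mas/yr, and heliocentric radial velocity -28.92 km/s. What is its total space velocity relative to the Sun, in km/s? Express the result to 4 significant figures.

41.51 km/s

d = 1/p = 1/0.01194″ = 83.752 pc.
μ = 75.02 mas/yr = 0.07502 ″/yr.
v_t = 4.740 μ d = 4.740 × 0.07502 × 83.752 = 29.782 km/s.
v = √(v_r² + v_t²) = √((-28.92)² + 29.782²) = √1723.33 = 41.513 km/s.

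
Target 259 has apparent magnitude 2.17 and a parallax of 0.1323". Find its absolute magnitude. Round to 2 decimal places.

M = 2.78

d = 1/p = 1/0.1323″ = 7.5586 pc.
m − M = 5 log₁₀(7.5586) − 5 = 4.3922 − 5 = -0.6078.
M = m − (m − M) = 2.17 − (-0.6078) = 2.78.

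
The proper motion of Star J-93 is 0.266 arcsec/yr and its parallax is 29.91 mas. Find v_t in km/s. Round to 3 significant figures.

d = 1/p = 1/0.02991″ = 33.434 pc.
v_t = 4.74 × μ × d = 4.74 × 0.266 × 33.434 = 42.155 km/s.

42.2 km/s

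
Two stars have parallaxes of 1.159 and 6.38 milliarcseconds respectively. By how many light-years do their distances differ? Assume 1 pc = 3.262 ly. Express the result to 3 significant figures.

d_A = 1/0.001159″ = 862.81 pc; d_B = 1/0.006380″ = 156.74 pc.
|d_B − d_A| = |156.74 − 862.81| = 706.07 pc = 706.07 × 3.262 ly = 2303.2 ly.

2300 ly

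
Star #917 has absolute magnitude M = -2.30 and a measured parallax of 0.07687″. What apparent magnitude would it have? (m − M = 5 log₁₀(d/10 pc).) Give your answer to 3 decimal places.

d = 1/p = 1/0.07687″ = 13.009 pc.
m − M = 5 log₁₀ d − 5 = 5 log₁₀(13.009) − 5 = 5.5712 − 5 = 0.5712.
m = M + (m − M) = -2.30 + 0.5712 = -1.729.

m = -1.729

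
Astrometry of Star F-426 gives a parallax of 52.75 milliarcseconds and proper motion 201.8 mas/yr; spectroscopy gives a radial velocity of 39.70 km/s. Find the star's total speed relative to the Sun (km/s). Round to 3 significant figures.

d = 1/p = 1/0.05275″ = 18.957 pc.
μ = 201.8 mas/yr = 0.2018 ″/yr.
v_t = 4.740 μ d = 4.740 × 0.2018 × 18.957 = 18.133 km/s.
v = √(v_r² + v_t²) = √(39.70² + 18.133²) = √1904.9 = 43.645 km/s.

43.6 km/s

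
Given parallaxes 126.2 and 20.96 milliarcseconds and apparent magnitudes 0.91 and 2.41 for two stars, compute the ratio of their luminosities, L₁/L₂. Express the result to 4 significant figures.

L₁/L₂ = 0.1098

d₁ = 1/p₁ = 1/0.1262″ = 7.9239 pc; d₂ = 1/p₂ = 1/0.02096″ = 47.71 pc.
M₁ = m₁ − 5 log₁₀ d₁ + 5 = 0.91 − 4.4947 + 5 = 1.4153.
M₂ = 2.41 − 8.3930 + 5 = -0.9830.
L₁/L₂ = 10^(0.4(M₂ − M₁)) = 10^(0.4 × (-2.3983)) = 10^(-0.95932) = 0.10982.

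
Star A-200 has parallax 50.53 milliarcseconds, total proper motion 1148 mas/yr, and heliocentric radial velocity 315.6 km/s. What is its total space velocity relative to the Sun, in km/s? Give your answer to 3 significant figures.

d = 1/p = 1/0.05053″ = 19.79 pc.
μ = 1148 mas/yr = 1.148 ″/yr.
v_t = 4.740 μ d = 4.740 × 1.148 × 19.79 = 107.69 km/s.
v = √(v_r² + v_t²) = √(315.6² + 107.69²) = √111200 = 333.47 km/s.

333 km/s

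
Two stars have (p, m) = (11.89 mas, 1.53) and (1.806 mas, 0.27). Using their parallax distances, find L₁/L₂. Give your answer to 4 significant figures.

d₁ = 1/p₁ = 1/0.01189″ = 84.104 pc; d₂ = 1/p₂ = 1/0.001806″ = 553.71 pc.
M₁ = m₁ − 5 log₁₀ d₁ + 5 = 1.53 − 9.6241 + 5 = -3.0941.
M₂ = 0.27 − 13.7164 + 5 = -8.4464.
L₁/L₂ = 10^(0.4(M₂ − M₁)) = 10^(0.4 × (-5.3523)) = 10^(-2.14092) = 0.007229.

L₁/L₂ = 0.007229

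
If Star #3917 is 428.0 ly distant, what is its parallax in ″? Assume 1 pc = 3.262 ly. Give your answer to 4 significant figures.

d = 428.0 ly ÷ 3.262 = 131.21 pc.
p = 1/d = 1/131.21 = 0.0076214 arcsec.

0.007621 ″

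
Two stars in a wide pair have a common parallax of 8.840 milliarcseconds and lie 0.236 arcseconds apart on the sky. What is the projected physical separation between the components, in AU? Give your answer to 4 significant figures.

26.70 AU

d = 1/p = 1/0.008840″ = 113.12 pc.
At distance d (pc), an angle of θ arcsec spans θ·d AU: s = 0.236 × 113.12 = 26.696 AU.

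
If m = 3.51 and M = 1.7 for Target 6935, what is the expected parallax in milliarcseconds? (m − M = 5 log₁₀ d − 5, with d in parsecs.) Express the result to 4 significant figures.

m − M = 3.51 − 1.7 = 1.81.
d = 10^((m−M)/5 + 1) = 10^1.362 = 23.014 pc.
p = 1/d = 1/23.014 = 0.043452 arcsec = 43.452 mas.

43.45 mas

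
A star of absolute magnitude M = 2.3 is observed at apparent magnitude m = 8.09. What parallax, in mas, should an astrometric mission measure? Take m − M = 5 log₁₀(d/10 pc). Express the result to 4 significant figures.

m − M = 8.09 − 2.3 = 5.79.
d = 10^((m−M)/5 + 1) = 10^2.158 = 143.88 pc.
p = 1/d = 1/143.88 = 0.0069502 arcsec = 6.9502 mas.

6.950 mas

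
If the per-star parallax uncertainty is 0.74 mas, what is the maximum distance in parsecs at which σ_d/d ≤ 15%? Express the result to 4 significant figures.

202.7 pc

σ_d/d = σ_p/p, so the condition is σ_p/p ≤ 0.15, i.e. p ≥ σ_p/0.15.
p_min = 0.74/0.15 = 4.9333 mas = 0.0049333 arcsec.
d_max = 1/p_min = 1/0.0049333 = 202.7 pc.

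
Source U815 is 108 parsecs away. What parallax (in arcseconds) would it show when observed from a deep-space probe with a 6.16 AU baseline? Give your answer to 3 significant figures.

0.0570 arcsec

p (arcsec) = B (AU) / d (pc).
p = 6.16 / 108 = 0.057037 arcsec.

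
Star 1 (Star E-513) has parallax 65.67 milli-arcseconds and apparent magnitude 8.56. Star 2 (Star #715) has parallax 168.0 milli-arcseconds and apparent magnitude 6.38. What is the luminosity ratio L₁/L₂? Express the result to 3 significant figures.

L₁/L₂ = 0.879

d₁ = 1/p₁ = 1/0.06567″ = 15.228 pc; d₂ = 1/p₂ = 1/0.1680″ = 5.9524 pc.
M₁ = m₁ − 5 log₁₀ d₁ + 5 = 8.56 − 5.9132 + 5 = 7.6468.
M₂ = 6.38 − 3.8735 + 5 = 7.5065.
L₁/L₂ = 10^(0.4(M₂ − M₁)) = 10^(0.4 × (-0.1403)) = 10^(-0.05612) = 0.87878.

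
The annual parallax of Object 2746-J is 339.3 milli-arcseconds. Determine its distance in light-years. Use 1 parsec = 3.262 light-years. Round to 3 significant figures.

9.61 light years

p = 339.3 milli-arcseconds = 0.3393 arcsec.
d = 1/p = 1/0.3393 = 2.9472 pc.
In light-years: 2.9472 × 3.262 = 9.6138 ly.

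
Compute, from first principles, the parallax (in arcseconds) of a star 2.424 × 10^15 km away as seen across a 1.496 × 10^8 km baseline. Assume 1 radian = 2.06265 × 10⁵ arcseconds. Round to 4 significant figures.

0.01273 arcsec

θ ≈ B/d = (1.496 × 10^8) / (2.424 × 10^15) = 6.1716 × 10^-8 rad.
In arcseconds: 6.1716 × 10^-8 × 206265 = 0.01273″.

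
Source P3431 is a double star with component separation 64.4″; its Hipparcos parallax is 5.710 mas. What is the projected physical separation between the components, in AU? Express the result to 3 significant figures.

11300 AU

d = 1/p = 1/0.005710″ = 175.13 pc.
At distance d (pc), an angle of θ arcsec spans θ·d AU: s = 64.4 × 175.13 = 11278 AU.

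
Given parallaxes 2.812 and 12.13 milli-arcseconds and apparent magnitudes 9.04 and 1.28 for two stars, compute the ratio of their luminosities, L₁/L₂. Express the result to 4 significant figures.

L₁/L₂ = 0.01465

d₁ = 1/p₁ = 1/0.002812″ = 355.62 pc; d₂ = 1/p₂ = 1/0.01213″ = 82.44 pc.
M₁ = m₁ − 5 log₁₀ d₁ + 5 = 9.04 − 12.7549 + 5 = 1.2851.
M₂ = 1.28 − 9.5807 + 5 = -3.3007.
L₁/L₂ = 10^(0.4(M₂ − M₁)) = 10^(0.4 × (-4.5858)) = 10^(-1.83432) = 0.014645.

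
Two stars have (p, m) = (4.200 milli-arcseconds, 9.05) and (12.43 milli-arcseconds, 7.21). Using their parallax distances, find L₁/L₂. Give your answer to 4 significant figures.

L₁/L₂ = 1.609

d₁ = 1/p₁ = 1/0.004200″ = 238.1 pc; d₂ = 1/p₂ = 1/0.01243″ = 80.451 pc.
M₁ = m₁ − 5 log₁₀ d₁ + 5 = 9.05 − 11.8838 + 5 = 2.1662.
M₂ = 7.21 − 9.5277 + 5 = 2.6823.
L₁/L₂ = 10^(0.4(M₂ − M₁)) = 10^(0.4 × 0.5161) = 10^0.20644 = 1.6086.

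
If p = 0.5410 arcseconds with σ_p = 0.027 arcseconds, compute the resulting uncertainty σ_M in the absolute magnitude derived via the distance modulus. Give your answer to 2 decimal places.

M = m − 5 log₁₀ d + 5 = m + 5 log₁₀ p + 5, so ∂M/∂p = 5/(p ln 10).
σ_M = (5/ln 10) · (σ_p/p) = 2.1715 × 0.027/0.5410 = 2.1715 × 0.049908 = 0.10838.

σ_M = 0.11 mag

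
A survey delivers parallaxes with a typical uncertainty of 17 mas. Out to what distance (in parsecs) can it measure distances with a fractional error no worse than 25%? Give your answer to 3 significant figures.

σ_d/d = σ_p/p, so the condition is σ_p/p ≤ 0.25, i.e. p ≥ σ_p/0.25.
p_min = 17/0.25 = 68 mas = 0.068 arcsec.
d_max = 1/p_min = 1/0.068 = 14.706 pc.

14.7 pc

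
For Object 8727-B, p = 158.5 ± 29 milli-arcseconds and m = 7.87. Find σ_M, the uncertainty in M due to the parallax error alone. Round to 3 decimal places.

M = m − 5 log₁₀ d + 5 = m + 5 log₁₀ p + 5, so ∂M/∂p = 5/(p ln 10).
σ_M = (5/ln 10) · (σ_p/p) = 2.1715 × 29/158.5 = 2.1715 × 0.18297 = 0.39732.

σ_M = 0.397 mag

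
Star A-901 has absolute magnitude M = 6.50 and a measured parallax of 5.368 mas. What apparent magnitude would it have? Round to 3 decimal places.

m = 12.851

d = 1/p = 1/0.005368″ = 186.29 pc.
m − M = 5 log₁₀ d − 5 = 5 log₁₀(186.29) − 5 = 11.3509 − 5 = 6.3509.
m = M + (m − M) = 6.50 + 6.3509 = 12.851.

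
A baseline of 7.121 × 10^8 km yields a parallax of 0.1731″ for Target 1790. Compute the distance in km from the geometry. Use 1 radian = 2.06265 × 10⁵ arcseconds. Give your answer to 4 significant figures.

θ = 0.1731″ = 0.1731/206265 = 8.3921 × 10^-7 rad.
d = B/θ = (7.121 × 10^8) / (8.3921 × 10^-7) = 8.4854 × 10^14 km.

8.485 × 10^14 km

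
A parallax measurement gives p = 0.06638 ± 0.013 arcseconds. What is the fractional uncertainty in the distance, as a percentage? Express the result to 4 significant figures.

For d = 1/p, |σ_d/d| = |σ_p/p|.
σ_p/p = 0.013 / 0.06638 = 0.19584 = 19.584%.

19.58%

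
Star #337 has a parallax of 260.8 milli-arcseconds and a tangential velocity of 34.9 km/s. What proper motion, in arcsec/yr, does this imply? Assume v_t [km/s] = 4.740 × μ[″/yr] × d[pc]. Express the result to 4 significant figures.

1.920 arcsec/yr

d = 1/p = 1/0.2608″ = 3.8344 pc.
μ = v_t / (4.74 d) = 34.9 / (4.74 × 3.8344) = 34.9 / 18.175 = 1.9202 ″/yr.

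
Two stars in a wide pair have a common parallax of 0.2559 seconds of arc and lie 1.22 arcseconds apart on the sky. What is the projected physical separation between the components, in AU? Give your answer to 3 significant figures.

4.77 AU

d = 1/p = 1/0.2559″ = 3.9078 pc.
At distance d (pc), an angle of θ arcsec spans θ·d AU: s = 1.22 × 3.9078 = 4.7675 AU.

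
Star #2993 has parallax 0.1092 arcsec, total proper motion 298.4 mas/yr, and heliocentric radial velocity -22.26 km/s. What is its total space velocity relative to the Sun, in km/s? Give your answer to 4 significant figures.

d = 1/p = 1/0.1092″ = 9.1575 pc.
μ = 298.4 mas/yr = 0.2984 ″/yr.
v_t = 4.740 μ d = 4.740 × 0.2984 × 9.1575 = 12.953 km/s.
v = √(v_r² + v_t²) = √((-22.26)² + 12.953²) = √663.288 = 25.754 km/s.

25.75 km/s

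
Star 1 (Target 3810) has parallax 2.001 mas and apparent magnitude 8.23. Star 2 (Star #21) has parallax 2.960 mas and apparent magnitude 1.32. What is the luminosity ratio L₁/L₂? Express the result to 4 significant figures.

d₁ = 1/p₁ = 1/0.002001″ = 499.75 pc; d₂ = 1/p₂ = 1/0.002960″ = 337.84 pc.
M₁ = m₁ − 5 log₁₀ d₁ + 5 = 8.23 − 13.4938 + 5 = -0.2638.
M₂ = 1.32 − 12.6436 + 5 = -6.3236.
L₁/L₂ = 10^(0.4(M₂ − M₁)) = 10^(0.4 × (-6.0598)) = 10^(-2.42392) = 0.0037677.

L₁/L₂ = 0.003768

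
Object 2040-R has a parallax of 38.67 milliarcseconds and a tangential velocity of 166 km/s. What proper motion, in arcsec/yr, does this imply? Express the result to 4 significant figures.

1.354 arcsec/yr

d = 1/p = 1/0.03867″ = 25.86 pc.
μ = v_t / (4.74 d) = 166 / (4.74 × 25.86) = 166 / 122.58 = 1.3542 ″/yr.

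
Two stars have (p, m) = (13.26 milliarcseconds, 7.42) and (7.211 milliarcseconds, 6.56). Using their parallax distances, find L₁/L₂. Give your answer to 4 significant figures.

L₁/L₂ = 0.1339

d₁ = 1/p₁ = 1/0.01326″ = 75.415 pc; d₂ = 1/p₂ = 1/0.007211″ = 138.68 pc.
M₁ = m₁ − 5 log₁₀ d₁ + 5 = 7.42 − 9.3873 + 5 = 3.0327.
M₂ = 6.56 − 10.7101 + 5 = 0.8499.
L₁/L₂ = 10^(0.4(M₂ − M₁)) = 10^(0.4 × (-2.1828)) = 10^(-0.87312) = 0.13393.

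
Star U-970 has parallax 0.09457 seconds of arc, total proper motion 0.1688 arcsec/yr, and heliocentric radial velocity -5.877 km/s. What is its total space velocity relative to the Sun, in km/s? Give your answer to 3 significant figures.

10.3 km/s

d = 1/p = 1/0.09457″ = 10.574 pc.
v_t = 4.740 μ d = 4.740 × 0.1688 × 10.574 = 8.4604 km/s.
v = √(v_r² + v_t²) = √((-5.877)² + 8.4604²) = √106.117 = 10.301 km/s.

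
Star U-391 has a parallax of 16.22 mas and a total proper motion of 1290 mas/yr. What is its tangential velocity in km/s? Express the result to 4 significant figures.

377.0 km/s

d = 1/p = 1/0.01622″ = 61.652 pc.
μ = 1290 mas/yr = 1.29 ″/yr.
v_t = 4.74 × μ × d = 4.74 × 1.29 × 61.652 = 376.98 km/s.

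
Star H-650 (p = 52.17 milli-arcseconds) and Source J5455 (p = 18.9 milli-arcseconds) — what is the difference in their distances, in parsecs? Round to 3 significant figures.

d_A = 1/0.05217″ = 19.168 pc; d_B = 1/0.01890″ = 52.91 pc.
|d_B − d_A| = |52.91 − 19.168| = 33.742 pc.

33.7 pc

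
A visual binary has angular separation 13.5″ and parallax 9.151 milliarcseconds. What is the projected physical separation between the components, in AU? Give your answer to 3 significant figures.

d = 1/p = 1/0.009151″ = 109.28 pc.
At distance d (pc), an angle of θ arcsec spans θ·d AU: s = 13.5 × 109.28 = 1475.3 AU.

1480 AU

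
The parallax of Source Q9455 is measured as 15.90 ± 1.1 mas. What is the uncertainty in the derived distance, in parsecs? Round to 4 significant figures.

d = 1/p, so σ_d = σ_p / p².
σ_d = 0.00110 / (0.01590)² = 0.00110 / 0.00025281 = 4.3511 pc.

4.351 pc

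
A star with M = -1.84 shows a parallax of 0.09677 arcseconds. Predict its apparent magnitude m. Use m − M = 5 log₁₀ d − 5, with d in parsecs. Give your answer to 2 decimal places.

d = 1/p = 1/0.09677″ = 10.334 pc.
m − M = 5 log₁₀ d − 5 = 5 log₁₀(10.334) − 5 = 5.0713 − 5 = 0.0713.
m = M + (m − M) = -1.84 + 0.0713 = -1.77.

m = -1.77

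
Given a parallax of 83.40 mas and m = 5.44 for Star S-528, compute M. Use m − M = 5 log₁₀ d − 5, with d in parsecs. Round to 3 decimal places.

d = 1/p = 1/0.08340″ = 11.99 pc.
m − M = 5 log₁₀(11.99) − 5 = 5.3941 − 5 = 0.3941.
M = m − (m − M) = 5.44 − 0.3941 = 5.046.

M = 5.046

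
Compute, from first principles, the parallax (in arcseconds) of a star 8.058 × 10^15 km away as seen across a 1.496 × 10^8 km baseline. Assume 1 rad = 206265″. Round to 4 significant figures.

θ ≈ B/d = (1.496 × 10^8) / (8.058 × 10^15) = 1.8565 × 10^-8 rad.
In arcseconds: 1.8565 × 10^-8 × 206265 = 0.0038293″.

0.003829 arcsec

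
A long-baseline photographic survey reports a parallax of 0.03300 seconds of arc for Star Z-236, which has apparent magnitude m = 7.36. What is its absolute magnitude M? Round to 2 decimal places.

d = 1/p = 1/0.03300″ = 30.303 pc.
m − M = 5 log₁₀(30.303) − 5 = 7.4074 − 5 = 2.4074.
M = m − (m − M) = 7.36 − 2.4074 = 4.95.

M = 4.95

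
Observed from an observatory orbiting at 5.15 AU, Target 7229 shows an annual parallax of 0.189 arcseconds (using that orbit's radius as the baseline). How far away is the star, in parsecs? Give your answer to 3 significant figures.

With baseline B (in AU) and parallax p (in arcsec), d = B/p parsecs.
d = 5.15 / 0.189 = 27.249 pc.

27.2 pc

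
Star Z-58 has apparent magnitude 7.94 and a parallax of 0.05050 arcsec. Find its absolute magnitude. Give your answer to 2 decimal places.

d = 1/p = 1/0.05050″ = 19.802 pc.
m − M = 5 log₁₀(19.802) − 5 = 6.4835 − 5 = 1.4835.
M = m − (m − M) = 7.94 − 1.4835 = 6.46.

M = 6.46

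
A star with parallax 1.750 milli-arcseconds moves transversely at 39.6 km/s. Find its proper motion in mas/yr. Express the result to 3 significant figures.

d = 1/p = 1/0.001750″ = 571.43 pc.
μ = v_t / (4.74 d) = 39.6 / (4.74 × 571.43) = 39.6 / 2708.6 = 0.01462 ″/yr = 14.62 mas/yr.

14.6 mas/yr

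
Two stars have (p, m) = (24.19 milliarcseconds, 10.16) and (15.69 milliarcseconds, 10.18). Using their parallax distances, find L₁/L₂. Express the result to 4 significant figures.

d₁ = 1/p₁ = 1/0.02419″ = 41.339 pc; d₂ = 1/p₂ = 1/0.01569″ = 63.735 pc.
M₁ = m₁ − 5 log₁₀ d₁ + 5 = 10.16 − 8.0818 + 5 = 7.0782.
M₂ = 10.18 − 9.0219 + 5 = 6.1581.
L₁/L₂ = 10^(0.4(M₂ − M₁)) = 10^(0.4 × (-0.9201)) = 10^(-0.36804) = 0.42851.

L₁/L₂ = 0.4285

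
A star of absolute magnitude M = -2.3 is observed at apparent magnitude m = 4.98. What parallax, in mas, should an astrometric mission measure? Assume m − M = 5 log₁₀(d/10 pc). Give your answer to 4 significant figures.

m − M = 4.98 − (-2.3) = 7.28.
d = 10^((m−M)/5 + 1) = 10^2.456 = 285.76 pc.
p = 1/d = 1/285.76 = 0.0034994 arcsec = 3.4994 mas.

3.499 mas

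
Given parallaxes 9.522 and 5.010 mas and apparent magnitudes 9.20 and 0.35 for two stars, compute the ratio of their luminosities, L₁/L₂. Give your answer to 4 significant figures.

L₁/L₂ = 7.984 × 10^-5

d₁ = 1/p₁ = 1/0.009522″ = 105.02 pc; d₂ = 1/p₂ = 1/0.005010″ = 199.6 pc.
M₁ = m₁ − 5 log₁₀ d₁ + 5 = 9.20 − 10.1064 + 5 = 4.0936.
M₂ = 0.35 − 11.5008 + 5 = -6.1508.
L₁/L₂ = 10^(0.4(M₂ − M₁)) = 10^(0.4 × (-10.2444)) = 10^(-4.09776) = 0.000079844.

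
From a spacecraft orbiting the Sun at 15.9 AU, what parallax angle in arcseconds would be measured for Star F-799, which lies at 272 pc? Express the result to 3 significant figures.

p (arcsec) = B (AU) / d (pc).
p = 15.9 / 272 = 0.058456 arcsec.

0.0585 arcsec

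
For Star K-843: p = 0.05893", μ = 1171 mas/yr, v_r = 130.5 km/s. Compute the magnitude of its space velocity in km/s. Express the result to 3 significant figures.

161 km/s

d = 1/p = 1/0.05893″ = 16.969 pc.
μ = 1171 mas/yr = 1.171 ″/yr.
v_t = 4.740 μ d = 4.740 × 1.171 × 16.969 = 94.187 km/s.
v = √(v_r² + v_t²) = √(130.5² + 94.187²) = √25901.4 = 160.94 km/s.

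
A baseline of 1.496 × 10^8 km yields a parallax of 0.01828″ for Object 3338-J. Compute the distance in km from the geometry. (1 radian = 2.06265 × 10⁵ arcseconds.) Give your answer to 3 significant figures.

θ = 0.01828″ = 0.01828/206265 = 8.8624 × 10^-8 rad.
d = B/θ = (1.496 × 10^8) / (8.8624 × 10^-8) = 1.6880 × 10^15 km.

1.69 × 10^15 km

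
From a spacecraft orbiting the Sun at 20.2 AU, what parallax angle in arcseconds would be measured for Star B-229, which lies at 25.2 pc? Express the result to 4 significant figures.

0.8016 arcsec

p (arcsec) = B (AU) / d (pc).
p = 20.2 / 25.2 = 0.80159 arcsec.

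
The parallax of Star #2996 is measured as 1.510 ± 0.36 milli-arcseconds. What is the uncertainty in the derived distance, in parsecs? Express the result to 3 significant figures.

158 pc

d = 1/p, so σ_d = σ_p / p².
σ_d = 0.000360 / (0.001510)² = 0.000360 / 0.0000022801 = 157.89 pc.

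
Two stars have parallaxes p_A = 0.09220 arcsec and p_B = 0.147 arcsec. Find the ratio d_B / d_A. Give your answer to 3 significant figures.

0.627

Since d = 1/p, d_B/d_A = p_A/p_B.
= 0.09220 / 0.147 = 0.62721.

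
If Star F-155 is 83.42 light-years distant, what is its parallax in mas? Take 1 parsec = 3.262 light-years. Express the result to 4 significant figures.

39.10 mas

d = 83.42 ly ÷ 3.262 = 25.573 pc.
p = 1/d = 1/25.573 = 0.039104 arcsec.
= 0.039104 × 1000 = 39.104 mas.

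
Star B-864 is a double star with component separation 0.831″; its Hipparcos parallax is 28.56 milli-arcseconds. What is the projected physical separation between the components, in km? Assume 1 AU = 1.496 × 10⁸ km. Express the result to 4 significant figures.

4.353 × 10^9 km

d = 1/p = 1/0.02856″ = 35.014 pc.
At distance d (pc), an angle of θ arcsec spans θ·d AU: s = 0.831 × 35.014 = 29.097 AU.
= 29.097 × 1.496 × 10⁸ km = 4.3529 × 10^9 km.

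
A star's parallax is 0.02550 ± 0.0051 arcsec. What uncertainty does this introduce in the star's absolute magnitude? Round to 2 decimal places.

σ_M = 0.43 mag

M = m − 5 log₁₀ d + 5 = m + 5 log₁₀ p + 5, so ∂M/∂p = 5/(p ln 10).
σ_M = (5/ln 10) · (σ_p/p) = 2.1715 × 0.0051/0.02550 = 2.1715 × 0.2 = 0.4343.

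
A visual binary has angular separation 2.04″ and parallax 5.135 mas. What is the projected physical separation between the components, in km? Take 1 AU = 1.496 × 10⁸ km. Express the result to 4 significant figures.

5.943 × 10^10 km

d = 1/p = 1/0.005135″ = 194.74 pc.
At distance d (pc), an angle of θ arcsec spans θ·d AU: s = 2.04 × 194.74 = 397.27 AU.
= 397.27 × 1.496 × 10⁸ km = 5.9432 × 10^10 km.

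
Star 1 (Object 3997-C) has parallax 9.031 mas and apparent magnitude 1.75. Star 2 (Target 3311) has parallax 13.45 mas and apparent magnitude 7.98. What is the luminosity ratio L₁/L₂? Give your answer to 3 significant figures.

L₁/L₂ = 689

d₁ = 1/p₁ = 1/0.009031″ = 110.73 pc; d₂ = 1/p₂ = 1/0.01345″ = 74.349 pc.
M₁ = m₁ − 5 log₁₀ d₁ + 5 = 1.75 − 10.2213 + 5 = -3.4713.
M₂ = 7.98 − 9.3564 + 5 = 3.6236.
L₁/L₂ = 10^(0.4(M₂ − M₁)) = 10^(0.4 × 7.0949) = 10^2.83796 = 688.59.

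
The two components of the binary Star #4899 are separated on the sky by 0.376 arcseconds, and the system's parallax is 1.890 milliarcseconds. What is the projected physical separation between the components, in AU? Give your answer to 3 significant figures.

199 AU

d = 1/p = 1/0.001890″ = 529.1 pc.
At distance d (pc), an angle of θ arcsec spans θ·d AU: s = 0.376 × 529.1 = 198.94 AU.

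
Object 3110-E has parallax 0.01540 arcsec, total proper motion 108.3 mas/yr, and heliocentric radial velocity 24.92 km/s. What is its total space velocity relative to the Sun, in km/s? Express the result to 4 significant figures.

41.62 km/s

d = 1/p = 1/0.01540″ = 64.935 pc.
μ = 108.3 mas/yr = 0.1083 ″/yr.
v_t = 4.740 μ d = 4.740 × 0.1083 × 64.935 = 33.334 km/s.
v = √(v_r² + v_t²) = √(24.92² + 33.334²) = √1732.16 = 41.619 km/s.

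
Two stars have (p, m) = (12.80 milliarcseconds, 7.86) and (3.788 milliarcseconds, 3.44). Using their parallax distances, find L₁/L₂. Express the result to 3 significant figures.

L₁/L₂ = 0.00149

d₁ = 1/p₁ = 1/0.01280″ = 78.125 pc; d₂ = 1/p₂ = 1/0.003788″ = 263.99 pc.
M₁ = m₁ − 5 log₁₀ d₁ + 5 = 7.86 − 9.4640 + 5 = 3.3960.
M₂ = 3.44 − 12.1079 + 5 = -3.6679.
L₁/L₂ = 10^(0.4(M₂ − M₁)) = 10^(0.4 × (-7.0639)) = 10^(-2.82556) = 0.0014943.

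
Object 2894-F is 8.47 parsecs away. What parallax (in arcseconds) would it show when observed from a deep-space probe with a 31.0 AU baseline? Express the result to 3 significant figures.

3.66 arcsec

p (arcsec) = B (AU) / d (pc).
p = 31.0 / 8.47 = 3.66 arcsec.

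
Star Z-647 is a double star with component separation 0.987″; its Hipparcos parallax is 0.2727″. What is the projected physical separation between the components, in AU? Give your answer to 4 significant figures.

3.619 AU

d = 1/p = 1/0.2727″ = 3.667 pc.
At distance d (pc), an angle of θ arcsec spans θ·d AU: s = 0.987 × 3.667 = 3.6193 AU.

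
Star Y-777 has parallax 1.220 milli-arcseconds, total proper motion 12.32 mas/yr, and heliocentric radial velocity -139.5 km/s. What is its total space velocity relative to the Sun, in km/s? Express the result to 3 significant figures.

147 km/s

d = 1/p = 1/0.001220″ = 819.67 pc.
μ = 12.32 mas/yr = 0.01232 ″/yr.
v_t = 4.740 μ d = 4.740 × 0.01232 × 819.67 = 47.866 km/s.
v = √(v_r² + v_t²) = √((-139.5)² + 47.866²) = √21751.4 = 147.48 km/s.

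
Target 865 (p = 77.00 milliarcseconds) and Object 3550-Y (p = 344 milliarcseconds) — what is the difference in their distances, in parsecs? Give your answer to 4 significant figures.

d_A = 1/0.07700″ = 12.987 pc; d_B = 1/0.3440″ = 2.907 pc.
|d_B − d_A| = |2.907 − 12.987| = 10.08 pc.

10.08 pc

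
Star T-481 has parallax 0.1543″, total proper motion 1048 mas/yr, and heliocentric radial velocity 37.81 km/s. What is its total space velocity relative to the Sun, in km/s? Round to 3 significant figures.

49.7 km/s

d = 1/p = 1/0.1543″ = 6.4809 pc.
μ = 1048 mas/yr = 1.048 ″/yr.
v_t = 4.740 μ d = 4.740 × 1.048 × 6.4809 = 32.194 km/s.
v = √(v_r² + v_t²) = √(37.81² + 32.194²) = √2466.05 = 49.659 km/s.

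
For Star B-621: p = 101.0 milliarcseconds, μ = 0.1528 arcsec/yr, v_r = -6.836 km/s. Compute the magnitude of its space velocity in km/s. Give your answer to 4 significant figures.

9.907 km/s

d = 1/p = 1/0.1010″ = 9.901 pc.
v_t = 4.740 μ d = 4.740 × 0.1528 × 9.901 = 7.171 km/s.
v = √(v_r² + v_t²) = √((-6.836)² + 7.171²) = √98.1541 = 9.9073 km/s.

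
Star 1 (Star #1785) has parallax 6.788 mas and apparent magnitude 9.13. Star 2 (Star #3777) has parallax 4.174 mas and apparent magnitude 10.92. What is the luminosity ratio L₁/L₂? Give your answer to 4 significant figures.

L₁/L₂ = 1.966

d₁ = 1/p₁ = 1/0.006788″ = 147.32 pc; d₂ = 1/p₂ = 1/0.004174″ = 239.58 pc.
M₁ = m₁ − 5 log₁₀ d₁ + 5 = 9.13 − 10.8413 + 5 = 3.2887.
M₂ = 10.92 − 11.8973 + 5 = 4.0227.
L₁/L₂ = 10^(0.4(M₂ − M₁)) = 10^(0.4 × 0.7340) = 10^0.29360 = 1.9661.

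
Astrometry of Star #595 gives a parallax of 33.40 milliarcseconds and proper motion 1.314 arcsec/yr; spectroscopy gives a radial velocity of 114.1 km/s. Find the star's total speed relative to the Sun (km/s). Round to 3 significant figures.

219 km/s

d = 1/p = 1/0.03340″ = 29.94 pc.
v_t = 4.740 μ d = 4.740 × 1.314 × 29.94 = 186.48 km/s.
v = √(v_r² + v_t²) = √(114.1² + 186.48²) = √47793.6 = 218.62 km/s.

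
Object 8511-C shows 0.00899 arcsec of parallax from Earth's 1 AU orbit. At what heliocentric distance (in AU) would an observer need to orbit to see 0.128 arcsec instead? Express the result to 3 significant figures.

Parallax scales linearly with baseline: p ∝ B, so B = p_target / p_Earth × 1 AU.
B = 0.128 / 0.00899 = 14.238 AU.

14.2 AU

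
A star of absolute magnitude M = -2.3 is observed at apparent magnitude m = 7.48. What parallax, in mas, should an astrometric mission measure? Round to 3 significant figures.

1.11 mas

m − M = 7.48 − (-2.3) = 9.78.
d = 10^((m−M)/5 + 1) = 10^2.956 = 903.65 pc.
p = 1/d = 1/903.65 = 0.0011066 arcsec = 1.1066 mas.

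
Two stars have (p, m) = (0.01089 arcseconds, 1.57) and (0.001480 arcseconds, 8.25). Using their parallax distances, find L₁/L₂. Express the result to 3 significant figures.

d₁ = 1/p₁ = 1/0.01089″ = 91.827 pc; d₂ = 1/p₂ = 1/0.001480″ = 675.68 pc.
M₁ = m₁ − 5 log₁₀ d₁ + 5 = 1.57 − 9.8149 + 5 = -3.2449.
M₂ = 8.25 − 14.1487 + 5 = -0.8987.
L₁/L₂ = 10^(0.4(M₂ − M₁)) = 10^(0.4 × 2.3462) = 10^0.93848 = 8.6792.

L₁/L₂ = 8.68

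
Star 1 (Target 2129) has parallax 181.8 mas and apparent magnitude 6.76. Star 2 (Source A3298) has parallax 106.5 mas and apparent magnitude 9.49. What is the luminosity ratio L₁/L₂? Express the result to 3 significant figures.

d₁ = 1/p₁ = 1/0.1818″ = 5.5006 pc; d₂ = 1/p₂ = 1/0.1065″ = 9.3897 pc.
M₁ = m₁ − 5 log₁₀ d₁ + 5 = 6.76 − 3.7021 + 5 = 8.0579.
M₂ = 9.49 − 4.8633 + 5 = 9.6267.
L₁/L₂ = 10^(0.4(M₂ − M₁)) = 10^(0.4 × 1.5688) = 10^0.62752 = 4.2415.

L₁/L₂ = 4.24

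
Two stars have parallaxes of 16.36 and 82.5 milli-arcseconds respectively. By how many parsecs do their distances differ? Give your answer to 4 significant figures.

d_A = 1/0.01636″ = 61.125 pc; d_B = 1/0.08250″ = 12.121 pc.
|d_B − d_A| = |12.121 − 61.125| = 49.004 pc.

49.00 pc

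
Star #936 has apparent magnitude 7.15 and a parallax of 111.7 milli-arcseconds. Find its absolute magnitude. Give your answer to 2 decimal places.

d = 1/p = 1/0.1117″ = 8.9526 pc.
m − M = 5 log₁₀(8.9526) − 5 = 4.7597 − 5 = -0.2403.
M = m − (m − M) = 7.15 − (-0.2403) = 7.39.

M = 7.39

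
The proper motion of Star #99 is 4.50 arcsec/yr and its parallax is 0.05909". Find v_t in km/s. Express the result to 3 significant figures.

361 km/s

d = 1/p = 1/0.05909″ = 16.923 pc.
v_t = 4.74 × μ × d = 4.74 × 4.50 × 16.923 = 360.97 km/s.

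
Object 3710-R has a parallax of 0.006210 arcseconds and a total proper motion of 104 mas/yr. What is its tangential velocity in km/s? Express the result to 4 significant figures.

79.38 km/s

d = 1/p = 1/0.006210″ = 161.03 pc.
μ = 104 mas/yr = 0.104 ″/yr.
v_t = 4.74 × μ × d = 4.74 × 0.104 × 161.03 = 79.381 km/s.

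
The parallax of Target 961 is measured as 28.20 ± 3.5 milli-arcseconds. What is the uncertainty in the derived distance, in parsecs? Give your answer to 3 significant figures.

4.40 pc

d = 1/p, so σ_d = σ_p / p².
σ_d = 0.00350 / (0.02820)² = 0.00350 / 0.00079524 = 4.4012 pc.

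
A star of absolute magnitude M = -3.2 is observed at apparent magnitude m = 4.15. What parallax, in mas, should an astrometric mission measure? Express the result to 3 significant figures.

m − M = 4.15 − (-3.2) = 7.35.
d = 10^((m−M)/5 + 1) = 10^2.470 = 295.12 pc.
p = 1/d = 1/295.12 = 0.0033885 arcsec = 3.3885 mas.

3.39 mas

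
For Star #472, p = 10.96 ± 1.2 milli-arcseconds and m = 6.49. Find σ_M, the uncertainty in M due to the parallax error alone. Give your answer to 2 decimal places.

σ_M = 0.24 mag

M = m − 5 log₁₀ d + 5 = m + 5 log₁₀ p + 5, so ∂M/∂p = 5/(p ln 10).
σ_M = (5/ln 10) · (σ_p/p) = 2.1715 × 1.2/10.96 = 2.1715 × 0.10949 = 0.23776.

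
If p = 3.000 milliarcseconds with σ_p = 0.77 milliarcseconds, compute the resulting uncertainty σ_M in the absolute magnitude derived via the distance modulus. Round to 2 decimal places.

M = m − 5 log₁₀ d + 5 = m + 5 log₁₀ p + 5, so ∂M/∂p = 5/(p ln 10).
σ_M = (5/ln 10) · (σ_p/p) = 2.1715 × 0.77/3.000 = 2.1715 × 0.25667 = 0.55736.

σ_M = 0.56 mag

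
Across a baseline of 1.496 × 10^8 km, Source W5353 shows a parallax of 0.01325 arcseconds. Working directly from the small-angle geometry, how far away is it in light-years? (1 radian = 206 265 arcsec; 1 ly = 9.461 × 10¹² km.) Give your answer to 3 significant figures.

θ = 0.01325″ = 0.01325/206265 = 6.4238 × 10^-8 rad.
d = B/θ = (1.496 × 10^8) / (6.4238 × 10^-8) = 2.3288 × 10^15 km = (2.3288 × 10^15) / (9.461 × 10^12) ly = 246.15 ly.

246 ly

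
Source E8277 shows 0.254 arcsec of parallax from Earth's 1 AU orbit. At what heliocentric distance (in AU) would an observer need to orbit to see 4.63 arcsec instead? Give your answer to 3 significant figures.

18.2 AU

Parallax scales linearly with baseline: p ∝ B, so B = p_target / p_Earth × 1 AU.
B = 4.63 / 0.254 = 18.228 AU.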